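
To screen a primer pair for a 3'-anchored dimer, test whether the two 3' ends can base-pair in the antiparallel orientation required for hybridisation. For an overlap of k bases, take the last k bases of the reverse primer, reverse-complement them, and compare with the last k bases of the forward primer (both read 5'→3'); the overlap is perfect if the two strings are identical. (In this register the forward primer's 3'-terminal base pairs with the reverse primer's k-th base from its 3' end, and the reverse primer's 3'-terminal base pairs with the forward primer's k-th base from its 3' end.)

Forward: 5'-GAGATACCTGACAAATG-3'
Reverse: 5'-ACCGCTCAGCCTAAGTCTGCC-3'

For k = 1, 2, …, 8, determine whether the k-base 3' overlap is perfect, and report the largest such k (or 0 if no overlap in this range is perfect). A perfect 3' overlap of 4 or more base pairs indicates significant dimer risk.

Longest perfect overlap: 1 complementary base pair; below the dimer-risk threshold (threshold 4).

Last 8 bases (5'→3') — forward …GACAAATG, reverse …AGTCTGCC.
Reverse complement of the reverse primer's last 8 bases: GGCAGACT; its first k bases are the reverse complement of the reverse primer's last k bases, so a perfect k-base overlap needs the forward primer's last k bases to equal them.
Comparing (forward last k vs required): k=1: G vs G ✓; k=2: TG vs GG ✗; k=3: ATG vs GGC ✗; k=4: AATG vs GGCA ✗; k=5: AAATG vs GGCAG ✗; k=6: CAAATG vs GGCAGA ✗; k=7: ACAAATG vs GGCAGAC ✗; k=8: GACAAATG vs GGCAGACT ✗.
Only k = 1 is perfect, so the longest perfect 3' overlap is 1.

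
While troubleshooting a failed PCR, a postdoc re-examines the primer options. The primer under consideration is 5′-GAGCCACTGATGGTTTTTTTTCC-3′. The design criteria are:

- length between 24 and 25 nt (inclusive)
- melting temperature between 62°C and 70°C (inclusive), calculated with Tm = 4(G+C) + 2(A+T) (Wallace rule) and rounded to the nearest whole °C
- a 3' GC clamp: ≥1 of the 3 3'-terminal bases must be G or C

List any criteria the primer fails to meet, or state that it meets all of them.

Base counts: A=3, T=10, G=5, C=5 (length 23).
length: length 23, outside 24–25 ✗
Tm: Tm = 2·13 + 4·10 = 66°C ✓
GC clamp: 3' end TCC has 2 G/C ✓

Fails: length.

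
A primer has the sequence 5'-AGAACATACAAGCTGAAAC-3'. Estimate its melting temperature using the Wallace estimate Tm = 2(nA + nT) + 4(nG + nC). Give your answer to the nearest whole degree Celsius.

52°C

Base counts: A=10, T=2, G=3, C=4 (length 19).
Tm = 2·(10+2) + 4·(3+4) = 2·12 + 4·7 = 24 + 28 = 52°C.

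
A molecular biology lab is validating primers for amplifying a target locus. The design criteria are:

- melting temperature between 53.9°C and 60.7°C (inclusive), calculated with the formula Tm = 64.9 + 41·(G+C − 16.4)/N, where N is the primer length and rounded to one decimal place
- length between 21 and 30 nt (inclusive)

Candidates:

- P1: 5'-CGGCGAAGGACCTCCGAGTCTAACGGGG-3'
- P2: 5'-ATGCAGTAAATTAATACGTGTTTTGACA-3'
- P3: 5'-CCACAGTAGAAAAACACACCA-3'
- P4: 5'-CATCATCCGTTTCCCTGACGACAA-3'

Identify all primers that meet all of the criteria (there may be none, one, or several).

P1 (28 nt, A=6 T=3 G=11 C=8): Tm = 64.9 + 41·(19 − 16.4)/28 = 68.7°C, outside 53.9–60.7°C ✗; length 28 ✓ — fails.
P2 (28 nt, A=10 T=10 G=5 C=3): Tm = 64.9 + 41·(8 − 16.4)/28 = 52.6°C, outside 53.9–60.7°C ✗; length 28 ✓ — fails.
P3 (21 nt, A=11 T=1 G=2 C=7): Tm = 64.9 + 41·(9 − 16.4)/21 = 50.5°C, outside 53.9–60.7°C ✗; length 21 ✓ — fails.
P4 (24 nt, A=6 T=6 G=3 C=9): Tm = 64.9 + 41·(12 − 16.4)/24 = 57.4°C ✓; length 24 ✓ — passes.

P4 only.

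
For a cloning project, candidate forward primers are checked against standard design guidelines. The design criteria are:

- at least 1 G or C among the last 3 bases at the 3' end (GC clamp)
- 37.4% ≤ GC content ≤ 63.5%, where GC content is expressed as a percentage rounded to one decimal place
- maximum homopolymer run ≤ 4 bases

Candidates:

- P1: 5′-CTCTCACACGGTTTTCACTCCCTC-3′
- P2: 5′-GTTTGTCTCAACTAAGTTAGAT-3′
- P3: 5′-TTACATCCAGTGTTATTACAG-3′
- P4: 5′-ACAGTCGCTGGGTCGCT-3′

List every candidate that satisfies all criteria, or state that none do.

P1 only.

P1 (24 nt, A=3 T=8 G=2 C=11): 3' end CTC has 2 G/C ✓; GC 13/24 = 54.2% ✓; longest run = 4 ✓ — passes.
P2 (22 nt, A=6 T=9 G=4 C=3): 3' end GAT has 1 G/C ✓; GC 7/22 = 31.8%, outside 37.4–63.5% ✗; longest run = 3 ✓ — fails.
P3 (21 nt, A=6 T=8 G=3 C=4): 3' end CAG has 2 G/C ✓; GC 7/21 = 33.3%, outside 37.4–63.5% ✗; longest run = 2 ✓ — fails.
P4 (17 nt, A=2 T=4 G=6 C=5): 3' end GCT has 2 G/C ✓; GC 11/17 = 64.7%, outside 37.4–63.5% ✗; longest run = 3 ✓ — fails.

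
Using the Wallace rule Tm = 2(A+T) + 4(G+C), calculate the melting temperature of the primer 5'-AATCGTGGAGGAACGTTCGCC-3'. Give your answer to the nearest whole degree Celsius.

Base counts: A=5, T=4, G=7, C=5 (length 21).
Tm = 2·(5+4) + 4·(7+5) = 2·9 + 4·12 = 18 + 48 = 66°C.

66°C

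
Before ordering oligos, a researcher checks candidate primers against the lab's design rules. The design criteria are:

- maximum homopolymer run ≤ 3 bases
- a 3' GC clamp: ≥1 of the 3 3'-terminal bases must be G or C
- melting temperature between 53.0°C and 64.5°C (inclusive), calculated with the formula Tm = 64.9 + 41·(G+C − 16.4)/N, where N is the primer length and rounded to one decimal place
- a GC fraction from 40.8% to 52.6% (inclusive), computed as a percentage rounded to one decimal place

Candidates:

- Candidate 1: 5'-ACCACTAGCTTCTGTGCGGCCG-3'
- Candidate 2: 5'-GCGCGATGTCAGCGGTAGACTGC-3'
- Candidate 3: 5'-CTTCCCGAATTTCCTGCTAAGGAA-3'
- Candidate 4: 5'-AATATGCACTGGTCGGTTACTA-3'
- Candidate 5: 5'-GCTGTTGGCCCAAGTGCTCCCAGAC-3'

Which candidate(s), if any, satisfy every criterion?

Candidate 1 (22 nt, A=3 T=5 G=6 C=8): longest run = 2 ✓; 3' end CCG has 3 G/C ✓; Tm = 64.9 + 41·(14 − 16.4)/22 = 60.4°C ✓; GC 14/22 = 63.6%, outside 40.8–52.6% ✗ — fails.
Candidate 2 (23 nt, A=4 T=4 G=9 C=6): longest run = 2 ✓; 3' end TGC has 2 G/C ✓; Tm = 64.9 + 41·(15 − 16.4)/23 = 62.4°C ✓; GC 15/23 = 65.2%, outside 40.8–52.6% ✗ — fails.
Candidate 3 (24 nt, A=6 T=7 G=4 C=7): longest run = 3 ✓; 3' end GAA has 1 G/C ✓; Tm = 64.9 + 41·(11 − 16.4)/24 = 55.7°C ✓; GC 11/24 = 45.8% ✓ — passes.
Candidate 4 (22 nt, A=6 T=7 G=5 C=4): longest run = 2 ✓; 3' end CTA has 1 G/C ✓; Tm = 64.9 + 41·(9 − 16.4)/22 = 51.1°C, outside 53.0–64.5°C ✗; GC 9/22 = 40.9% ✓ — fails.
Candidate 5 (25 nt, A=4 T=5 G=7 C=9): longest run = 3 ✓; 3' end GAC has 2 G/C ✓; Tm = 64.9 + 41·(16 − 16.4)/25 = 64.2°C ✓; GC 16/25 = 64.0%, outside 40.8–52.6% ✗ — fails.

Candidate 3 only.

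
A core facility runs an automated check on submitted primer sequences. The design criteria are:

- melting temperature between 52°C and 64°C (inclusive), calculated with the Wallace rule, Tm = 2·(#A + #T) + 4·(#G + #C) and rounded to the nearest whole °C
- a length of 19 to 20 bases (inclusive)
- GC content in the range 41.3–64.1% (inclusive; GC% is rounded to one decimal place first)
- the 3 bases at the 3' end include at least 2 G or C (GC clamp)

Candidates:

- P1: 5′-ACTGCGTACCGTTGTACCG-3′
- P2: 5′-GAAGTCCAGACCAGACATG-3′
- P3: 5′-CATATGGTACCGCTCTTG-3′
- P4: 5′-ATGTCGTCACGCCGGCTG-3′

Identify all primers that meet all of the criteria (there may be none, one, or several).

P1 (19 nt, A=3 T=5 G=5 C=6): Tm = 2·8 + 4·11 = 60°C ✓; length 19 ✓; GC 11/19 = 57.9% ✓; 3' end CCG has 3 G/C ✓ — passes.
P2 (19 nt, A=7 T=2 G=5 C=5): Tm = 2·9 + 4·10 = 58°C ✓; length 19 ✓; GC 10/19 = 52.6% ✓; 3' end ATG has 1 G/C, need ≥2 ✗ — fails.
P3 (18 nt, A=3 T=6 G=4 C=5): Tm = 2·9 + 4·9 = 54°C ✓; length 18, outside 19–20 ✗; GC 9/18 = 50.0% ✓; 3' end TTG has 1 G/C, need ≥2 ✗ — fails.
P4 (18 nt, A=2 T=4 G=6 C=6): Tm = 2·6 + 4·12 = 60°C ✓; length 18, outside 19–20 ✗; GC 12/18 = 66.7%, outside 41.3–64.1% ✗; 3' end CTG has 2 G/C ✓ — fails.

P1 only.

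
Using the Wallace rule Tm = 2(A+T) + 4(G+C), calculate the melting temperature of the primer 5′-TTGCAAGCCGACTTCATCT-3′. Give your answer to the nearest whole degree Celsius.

Base counts: A=4, T=6, G=3, C=6 (length 19).
Tm = 2·(4+6) + 4·(3+6) = 2·10 + 4·9 = 20 + 36 = 56°C.

56°C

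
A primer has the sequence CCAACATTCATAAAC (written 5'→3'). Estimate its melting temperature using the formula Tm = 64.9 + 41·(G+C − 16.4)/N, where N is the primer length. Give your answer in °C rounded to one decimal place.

33.7°C

Base counts: A=7, T=3, G=0, C=5; G+C = 5, N = 15.
Tm = 64.9 + 41·(5 − 16.4)/15 = 64.9 + -467.40/15 = 33.7°C.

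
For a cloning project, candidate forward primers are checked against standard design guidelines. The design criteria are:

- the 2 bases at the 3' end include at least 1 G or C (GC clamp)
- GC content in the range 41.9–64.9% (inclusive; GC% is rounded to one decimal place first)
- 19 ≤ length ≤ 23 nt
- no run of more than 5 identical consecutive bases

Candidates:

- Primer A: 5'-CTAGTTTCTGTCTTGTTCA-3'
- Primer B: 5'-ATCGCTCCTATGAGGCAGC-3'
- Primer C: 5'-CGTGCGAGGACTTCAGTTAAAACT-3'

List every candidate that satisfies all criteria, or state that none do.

Primer A (19 nt, A=2 T=10 G=3 C=4): 3' end CA has 1 G/C ✓; GC 7/19 = 36.8%, outside 41.9–64.9% ✗; length 19 ✓; longest run = 3 ✓ — fails.
Primer B (19 nt, A=4 T=4 G=5 C=6): 3' end GC has 2 G/C ✓; GC 11/19 = 57.9% ✓; length 19 ✓; longest run = 2 ✓ — passes.
Primer C (24 nt, A=7 T=6 G=6 C=5): 3' end CT has 1 G/C ✓; GC 11/24 = 45.8% ✓; length 24, outside 19–23 ✗; longest run = 4 ✓ — fails.

Primer B only.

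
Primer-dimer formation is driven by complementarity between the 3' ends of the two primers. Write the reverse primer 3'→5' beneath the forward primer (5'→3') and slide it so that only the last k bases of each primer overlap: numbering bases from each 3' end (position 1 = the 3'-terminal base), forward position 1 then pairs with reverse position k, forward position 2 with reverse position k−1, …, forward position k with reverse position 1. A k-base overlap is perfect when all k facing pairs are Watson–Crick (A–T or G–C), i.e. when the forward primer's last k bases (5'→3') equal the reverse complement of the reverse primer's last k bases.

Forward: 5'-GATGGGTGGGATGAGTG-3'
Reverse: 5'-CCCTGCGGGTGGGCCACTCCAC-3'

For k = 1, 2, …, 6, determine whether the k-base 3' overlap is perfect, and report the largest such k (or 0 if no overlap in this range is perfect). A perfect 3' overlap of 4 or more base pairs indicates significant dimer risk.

Last 6 bases (5'→3') — forward …TGAGTG, reverse …CTCCAC.
Reverse complement of the reverse primer's last 6 bases: GTGGAG; its first k bases are the reverse complement of the reverse primer's last k bases, so a perfect k-base overlap needs the forward primer's last k bases to equal them.
Comparing (forward last k vs required): k=1: G vs G ✓; k=2: TG vs GT ✗; k=3: GTG vs GTG ✓; k=4: AGTG vs GTGG ✗; k=5: GAGTG vs GTGGA ✗; k=6: TGAGTG vs GTGGAG ✗.
Perfect overlaps at k = 1, 3; the largest is 3.

Longest perfect overlap: 3 complementary base pairs; below the dimer-risk threshold (threshold 4).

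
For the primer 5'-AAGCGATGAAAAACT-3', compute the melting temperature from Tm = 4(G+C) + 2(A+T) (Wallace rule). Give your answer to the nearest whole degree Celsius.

Base counts: A=8, T=2, G=3, C=2 (length 15).
Tm = 2·(8+2) + 4·(3+2) = 2·10 + 4·5 = 20 + 20 = 40°C.

40°C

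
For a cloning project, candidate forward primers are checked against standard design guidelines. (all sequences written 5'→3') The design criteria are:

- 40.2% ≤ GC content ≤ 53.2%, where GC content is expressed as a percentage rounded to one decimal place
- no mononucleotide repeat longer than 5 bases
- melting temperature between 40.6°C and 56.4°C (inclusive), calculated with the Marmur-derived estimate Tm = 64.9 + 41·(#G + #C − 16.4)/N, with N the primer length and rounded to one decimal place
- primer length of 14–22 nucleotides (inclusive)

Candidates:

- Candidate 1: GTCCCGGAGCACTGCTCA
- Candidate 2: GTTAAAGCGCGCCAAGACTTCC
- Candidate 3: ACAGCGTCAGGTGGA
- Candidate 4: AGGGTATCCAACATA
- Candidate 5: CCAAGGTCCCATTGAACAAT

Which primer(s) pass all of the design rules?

Candidate 5 only.

Candidate 1 (18 nt, A=3 T=3 G=5 C=7): GC 12/18 = 66.7%, outside 40.2–53.2% ✗; longest run = 3 ✓; Tm = 64.9 + 41·(12 − 16.4)/18 = 54.9°C ✓; length 18 ✓ — fails.
Candidate 2 (22 nt, A=6 T=4 G=5 C=7): GC 12/22 = 54.5%, outside 40.2–53.2% ✗; longest run = 3 ✓; Tm = 64.9 + 41·(12 − 16.4)/22 = 56.7°C, outside 40.6–56.4°C ✗; length 22 ✓ — fails.
Candidate 3 (15 nt, A=4 T=2 G=6 C=3): GC 9/15 = 60.0%, outside 40.2–53.2% ✗; longest run = 2 ✓; Tm = 64.9 + 41·(9 − 16.4)/15 = 44.7°C ✓; length 15 ✓ — fails.
Candidate 4 (15 nt, A=6 T=3 G=3 C=3): GC 6/15 = 40.0%, outside 40.2–53.2% ✗; longest run = 3 ✓; Tm = 64.9 + 41·(6 − 16.4)/15 = 36.5°C, outside 40.6–56.4°C ✗; length 15 ✓ — fails.
Candidate 5 (20 nt, A=7 T=4 G=3 C=6): GC 9/20 = 45.0% ✓; longest run = 3 ✓; Tm = 64.9 + 41·(9 − 16.4)/20 = 49.7°C ✓; length 20 ✓ — passes.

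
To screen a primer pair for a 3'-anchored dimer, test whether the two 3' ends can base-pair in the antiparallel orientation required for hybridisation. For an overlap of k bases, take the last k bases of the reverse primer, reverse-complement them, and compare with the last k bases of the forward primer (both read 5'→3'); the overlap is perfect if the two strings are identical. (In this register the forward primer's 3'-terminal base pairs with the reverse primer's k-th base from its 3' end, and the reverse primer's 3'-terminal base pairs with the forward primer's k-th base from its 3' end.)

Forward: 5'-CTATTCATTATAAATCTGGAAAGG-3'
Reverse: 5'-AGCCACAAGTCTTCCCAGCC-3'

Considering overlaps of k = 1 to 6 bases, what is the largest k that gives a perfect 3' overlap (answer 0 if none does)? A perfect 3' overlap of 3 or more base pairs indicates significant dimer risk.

Longest perfect overlap: 2 complementary base pairs; below the dimer-risk threshold (threshold 3).

Last 6 bases (5'→3') — forward …GAAAGG, reverse …CCAGCC.
Reverse complement of the reverse primer's last 6 bases: GGCTGG; its first k bases are the reverse complement of the reverse primer's last k bases, so a perfect k-base overlap needs the forward primer's last k bases to equal them.
Comparing (forward last k vs required): k=1: G vs G ✓; k=2: GG vs GG ✓; k=3: AGG vs GGC ✗; k=4: AAGG vs GGCT ✗; k=5: AAAGG vs GGCTG ✗; k=6: GAAAGG vs GGCTGG ✗.
Perfect overlaps at k = 1, 2; the largest is 2.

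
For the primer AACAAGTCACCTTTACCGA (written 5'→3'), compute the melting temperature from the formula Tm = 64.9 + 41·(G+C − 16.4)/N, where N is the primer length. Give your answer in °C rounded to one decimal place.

46.8°C

Base counts: A=7, T=4, G=2, C=6; G+C = 8, N = 19.
Tm = 64.9 + 41·(8 − 16.4)/19 = 64.9 + -344.40/19 = 46.8°C.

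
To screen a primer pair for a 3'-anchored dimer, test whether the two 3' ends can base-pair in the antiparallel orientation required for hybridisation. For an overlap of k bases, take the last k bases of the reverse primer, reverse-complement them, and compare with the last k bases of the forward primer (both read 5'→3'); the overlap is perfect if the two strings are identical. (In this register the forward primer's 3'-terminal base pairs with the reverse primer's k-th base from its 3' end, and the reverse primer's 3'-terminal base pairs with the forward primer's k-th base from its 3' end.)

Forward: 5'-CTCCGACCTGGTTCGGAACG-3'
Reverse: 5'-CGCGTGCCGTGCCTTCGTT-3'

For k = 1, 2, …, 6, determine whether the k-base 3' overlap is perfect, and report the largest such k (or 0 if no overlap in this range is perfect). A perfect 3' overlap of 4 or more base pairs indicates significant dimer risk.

Longest perfect overlap: 4 complementary base pairs; significant dimer risk (threshold 4).

Last 6 bases (5'→3') — forward …GGAACG, reverse …TTCGTT.
Reverse complement of the reverse primer's last 6 bases: AACGAA; its first k bases are the reverse complement of the reverse primer's last k bases, so a perfect k-base overlap needs the forward primer's last k bases to equal them.
Comparing (forward last k vs required): k=1: G vs A ✗; k=2: CG vs AA ✗; k=3: ACG vs AAC ✗; k=4: AACG vs AACG ✓; k=5: GAACG vs AACGA ✗; k=6: GGAACG vs AACGAA ✗.
Only k = 4 is perfect, so the longest perfect 3' overlap is 4.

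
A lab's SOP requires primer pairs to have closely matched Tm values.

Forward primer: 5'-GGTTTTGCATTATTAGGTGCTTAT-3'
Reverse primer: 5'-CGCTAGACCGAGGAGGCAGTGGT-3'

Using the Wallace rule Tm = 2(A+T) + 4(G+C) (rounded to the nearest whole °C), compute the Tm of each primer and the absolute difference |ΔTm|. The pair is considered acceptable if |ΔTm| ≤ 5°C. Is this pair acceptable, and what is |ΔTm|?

Forward: A=4 T=12 G=6 C=2 → Tm = 2·16 + 4·8 = 64°C.
Reverse: A=5 T=3 G=10 C=5 → Tm = 2·8 + 4·15 = 76°C.
|ΔTm| = |64 − 76| = 12°C, > 5°C.

|ΔTm| = 12°C; the pair is not acceptable.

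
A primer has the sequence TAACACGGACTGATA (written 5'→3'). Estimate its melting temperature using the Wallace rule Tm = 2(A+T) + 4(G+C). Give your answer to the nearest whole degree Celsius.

42°C

Base counts: A=6, T=3, G=3, C=3 (length 15).
Tm = 2·(6+3) + 4·(3+3) = 2·9 + 4·6 = 18 + 24 = 42°C.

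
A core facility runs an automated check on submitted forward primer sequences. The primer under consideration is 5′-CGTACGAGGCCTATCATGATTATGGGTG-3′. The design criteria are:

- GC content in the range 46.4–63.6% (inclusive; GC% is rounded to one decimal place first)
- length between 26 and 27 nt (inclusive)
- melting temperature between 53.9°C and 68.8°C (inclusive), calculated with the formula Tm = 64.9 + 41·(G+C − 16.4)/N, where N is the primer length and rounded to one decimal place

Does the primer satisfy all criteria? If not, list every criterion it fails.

Fails: length.

Base counts: A=6, T=8, G=9, C=5 (length 28).
GC content: GC 14/28 = 50.0% ✓
length: length 28, outside 26–27 ✗
Tm: Tm = 64.9 + 41·(14 − 16.4)/28 = 61.4°C ✓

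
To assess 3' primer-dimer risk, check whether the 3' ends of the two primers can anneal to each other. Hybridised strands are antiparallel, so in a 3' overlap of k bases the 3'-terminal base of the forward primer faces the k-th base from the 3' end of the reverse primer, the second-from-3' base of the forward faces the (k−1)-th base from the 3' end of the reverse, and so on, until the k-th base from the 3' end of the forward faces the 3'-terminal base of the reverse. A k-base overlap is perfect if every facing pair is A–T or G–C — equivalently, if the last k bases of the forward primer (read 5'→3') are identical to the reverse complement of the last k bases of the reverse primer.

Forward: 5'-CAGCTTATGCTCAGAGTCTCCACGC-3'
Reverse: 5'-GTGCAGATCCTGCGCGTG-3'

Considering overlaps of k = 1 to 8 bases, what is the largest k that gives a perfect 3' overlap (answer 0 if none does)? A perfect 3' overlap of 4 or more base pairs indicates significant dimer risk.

Last 8 bases (5'→3') — forward …CTCCACGC, reverse …TGCGCGTG.
Reverse complement of the reverse primer's last 8 bases: CACGCGCA; its first k bases are the reverse complement of the reverse primer's last k bases, so a perfect k-base overlap needs the forward primer's last k bases to equal them.
Comparing (forward last k vs required): k=1: C vs C ✓; k=2: GC vs CA ✗; k=3: CGC vs CAC ✗; k=4: ACGC vs CACG ✗; k=5: CACGC vs CACGC ✓; k=6: CCACGC vs CACGCG ✗; k=7: TCCACGC vs CACGCGC ✗; k=8: CTCCACGC vs CACGCGCA ✗.
Perfect overlaps at k = 1, 5; the largest is 5.

Longest perfect overlap: 5 complementary base pairs; significant dimer risk (threshold 4).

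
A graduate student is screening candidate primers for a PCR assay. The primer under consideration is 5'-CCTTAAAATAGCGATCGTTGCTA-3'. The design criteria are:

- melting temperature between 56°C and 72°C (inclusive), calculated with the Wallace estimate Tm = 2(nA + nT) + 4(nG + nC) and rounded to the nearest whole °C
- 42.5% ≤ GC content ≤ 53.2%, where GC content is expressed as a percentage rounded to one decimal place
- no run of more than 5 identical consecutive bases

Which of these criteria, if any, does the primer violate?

Fails: GC content.

Base counts: A=7, T=7, G=4, C=5 (length 23).
Tm: Tm = 2·14 + 4·9 = 64°C ✓
GC content: GC 9/23 = 39.1%, outside 42.5–53.2% ✗
homopolymer run: longest run = 4 ✓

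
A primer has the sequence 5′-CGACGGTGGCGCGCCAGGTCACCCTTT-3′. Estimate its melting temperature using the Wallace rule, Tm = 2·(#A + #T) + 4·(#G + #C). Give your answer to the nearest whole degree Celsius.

Base counts: A=3, T=5, G=9, C=10 (length 27).
Tm = 2·(3+5) + 4·(9+10) = 2·8 + 4·19 = 16 + 76 = 92°C.

92°C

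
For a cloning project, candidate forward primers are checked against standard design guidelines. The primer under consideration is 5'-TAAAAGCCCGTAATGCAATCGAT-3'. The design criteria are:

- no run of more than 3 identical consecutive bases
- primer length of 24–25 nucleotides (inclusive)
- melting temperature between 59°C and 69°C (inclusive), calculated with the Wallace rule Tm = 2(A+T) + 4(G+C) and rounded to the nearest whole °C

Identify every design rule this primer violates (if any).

Fails: homopolymer run, length.

Base counts: A=9, T=5, G=4, C=5 (length 23).
homopolymer run: longest run = 4, exceeds 3 ✗
length: length 23, outside 24–25 ✗
Tm: Tm = 2·14 + 4·9 = 64°C ✓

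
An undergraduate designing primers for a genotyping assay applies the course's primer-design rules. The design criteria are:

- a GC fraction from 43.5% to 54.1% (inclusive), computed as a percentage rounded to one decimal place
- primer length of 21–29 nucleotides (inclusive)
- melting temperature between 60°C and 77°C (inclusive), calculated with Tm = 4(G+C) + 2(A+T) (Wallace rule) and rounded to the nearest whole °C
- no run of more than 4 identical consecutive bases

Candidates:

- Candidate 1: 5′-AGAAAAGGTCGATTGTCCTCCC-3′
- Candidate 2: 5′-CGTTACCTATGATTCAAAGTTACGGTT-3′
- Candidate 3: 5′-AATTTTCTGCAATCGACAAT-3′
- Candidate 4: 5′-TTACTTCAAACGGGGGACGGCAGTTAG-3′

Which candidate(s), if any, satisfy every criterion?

Candidate 1 (22 nt, A=6 T=5 G=5 C=6): GC 11/22 = 50.0% ✓; length 22 ✓; Tm = 2·11 + 4·11 = 66°C ✓; longest run = 4 ✓ — passes.
Candidate 2 (27 nt, A=7 T=10 G=5 C=5): GC 10/27 = 37.0%, outside 43.5–54.1% ✗; length 27 ✓; Tm = 2·17 + 4·10 = 74°C ✓; longest run = 3 ✓ — fails.
Candidate 3 (20 nt, A=7 T=7 G=2 C=4): GC 6/20 = 30.0%, outside 43.5–54.1% ✗; length 20, outside 21–29 ✗; Tm = 2·14 + 4·6 = 52°C, outside 60–77°C ✗; longest run = 4 ✓ — fails.
Candidate 4 (27 nt, A=7 T=6 G=9 C=5): GC 14/27 = 51.9% ✓; length 27 ✓; Tm = 2·13 + 4·14 = 82°C, outside 60–77°C ✗; longest run = 5, exceeds 4 ✗ — fails.

Candidate 1 only.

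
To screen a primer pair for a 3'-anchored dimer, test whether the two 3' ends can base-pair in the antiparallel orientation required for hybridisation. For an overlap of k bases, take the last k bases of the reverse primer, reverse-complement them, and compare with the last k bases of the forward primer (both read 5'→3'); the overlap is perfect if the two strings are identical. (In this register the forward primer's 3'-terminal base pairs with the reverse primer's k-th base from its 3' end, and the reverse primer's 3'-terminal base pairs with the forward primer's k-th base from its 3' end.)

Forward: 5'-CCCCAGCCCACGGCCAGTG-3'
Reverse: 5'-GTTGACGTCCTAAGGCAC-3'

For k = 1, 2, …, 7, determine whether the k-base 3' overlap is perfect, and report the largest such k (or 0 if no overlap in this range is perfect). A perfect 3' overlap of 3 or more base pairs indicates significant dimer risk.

Longest perfect overlap: 3 complementary base pairs; significant dimer risk (threshold 3).

Last 7 bases (5'→3') — forward …GCCAGTG, reverse …AAGGCAC.
Reverse complement of the reverse primer's last 7 bases: GTGCCTT; its first k bases are the reverse complement of the reverse primer's last k bases, so a perfect k-base overlap needs the forward primer's last k bases to equal them.
Comparing (forward last k vs required): k=1: G vs G ✓; k=2: TG vs GT ✗; k=3: GTG vs GTG ✓; k=4: AGTG vs GTGC ✗; k=5: CAGTG vs GTGCC ✗; k=6: CCAGTG vs GTGCCT ✗; k=7: GCCAGTG vs GTGCCTT ✗.
Perfect overlaps at k = 1, 3; the largest is 3.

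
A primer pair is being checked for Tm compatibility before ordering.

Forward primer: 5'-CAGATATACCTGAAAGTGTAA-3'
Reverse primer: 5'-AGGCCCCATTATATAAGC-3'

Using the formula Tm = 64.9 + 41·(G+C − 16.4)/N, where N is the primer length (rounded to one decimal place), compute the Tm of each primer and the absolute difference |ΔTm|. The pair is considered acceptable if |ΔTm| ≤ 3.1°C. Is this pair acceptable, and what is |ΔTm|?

Forward: G+C = 7, N = 21 → Tm = 64.9 + 41·(7 − 16.4)/21 = 46.5°C.
Reverse: G+C = 8, N = 18 → Tm = 64.9 + 41·(8 − 16.4)/18 = 45.8°C.
|ΔTm| = |46.5 − 45.8| = 0.7°C, ≤ 3.1°C.

|ΔTm| = 0.7°C; the pair is acceptable.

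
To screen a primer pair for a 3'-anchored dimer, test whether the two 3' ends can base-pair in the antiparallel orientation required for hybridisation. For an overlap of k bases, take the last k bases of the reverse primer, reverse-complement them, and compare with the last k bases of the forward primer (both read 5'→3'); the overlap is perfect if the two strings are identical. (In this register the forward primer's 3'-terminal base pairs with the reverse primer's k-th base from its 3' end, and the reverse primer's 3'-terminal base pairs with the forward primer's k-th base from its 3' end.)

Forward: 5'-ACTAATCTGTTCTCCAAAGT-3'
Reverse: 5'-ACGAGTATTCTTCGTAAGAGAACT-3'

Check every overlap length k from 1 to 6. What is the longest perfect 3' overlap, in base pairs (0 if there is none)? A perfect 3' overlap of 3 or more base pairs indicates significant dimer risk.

Longest perfect overlap: 3 complementary base pairs; significant dimer risk (threshold 3).

Last 6 bases (5'→3') — forward …CAAAGT, reverse …AGAACT.
Reverse complement of the reverse primer's last 6 bases: AGTTCT; its first k bases are the reverse complement of the reverse primer's last k bases, so a perfect k-base overlap needs the forward primer's last k bases to equal them.
Comparing (forward last k vs required): k=1: T vs A ✗; k=2: GT vs AG ✗; k=3: AGT vs AGT ✓; k=4: AAGT vs AGTT ✗; k=5: AAAGT vs AGTTC ✗; k=6: CAAAGT vs AGTTCT ✗.
Only k = 3 is perfect, so the longest perfect 3' overlap is 3.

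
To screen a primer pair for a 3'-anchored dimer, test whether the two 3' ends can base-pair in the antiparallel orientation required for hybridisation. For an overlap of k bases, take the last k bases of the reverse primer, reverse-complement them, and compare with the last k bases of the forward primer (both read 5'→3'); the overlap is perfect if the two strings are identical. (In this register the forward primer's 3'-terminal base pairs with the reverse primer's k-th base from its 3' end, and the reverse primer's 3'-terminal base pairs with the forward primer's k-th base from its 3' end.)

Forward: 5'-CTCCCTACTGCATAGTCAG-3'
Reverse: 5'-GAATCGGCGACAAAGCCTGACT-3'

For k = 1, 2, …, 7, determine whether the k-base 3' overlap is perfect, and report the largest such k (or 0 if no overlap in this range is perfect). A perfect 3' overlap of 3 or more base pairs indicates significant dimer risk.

Last 7 bases (5'→3') — forward …TAGTCAG, reverse …CCTGACT.
Reverse complement of the reverse primer's last 7 bases: AGTCAGG; its first k bases are the reverse complement of the reverse primer's last k bases, so a perfect k-base overlap needs the forward primer's last k bases to equal them.
Comparing (forward last k vs required): k=1: G vs A ✗; k=2: AG vs AG ✓; k=3: CAG vs AGT ✗; k=4: TCAG vs AGTC ✗; k=5: GTCAG vs AGTCA ✗; k=6: AGTCAG vs AGTCAG ✓; k=7: TAGTCAG vs AGTCAGG ✗.
Perfect overlaps at k = 2, 6; the largest is 6.

Longest perfect overlap: 6 complementary base pairs; significant dimer risk (threshold 3).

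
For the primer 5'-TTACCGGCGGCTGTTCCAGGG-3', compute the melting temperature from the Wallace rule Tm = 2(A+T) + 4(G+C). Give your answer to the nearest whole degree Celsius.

Base counts: A=2, T=5, G=8, C=6 (length 21).
Tm = 2·(2+5) + 4·(8+6) = 2·7 + 4·14 = 14 + 56 = 70°C.

70°C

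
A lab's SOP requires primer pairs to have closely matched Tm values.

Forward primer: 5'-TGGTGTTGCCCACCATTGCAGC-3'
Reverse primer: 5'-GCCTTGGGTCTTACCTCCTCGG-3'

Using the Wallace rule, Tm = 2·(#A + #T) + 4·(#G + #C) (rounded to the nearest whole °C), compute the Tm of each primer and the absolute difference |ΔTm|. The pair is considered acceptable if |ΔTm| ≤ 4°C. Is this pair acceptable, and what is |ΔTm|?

|ΔTm| = 2°C; the pair is acceptable.

Forward: A=3 T=6 G=6 C=7 → Tm = 2·9 + 4·13 = 70°C.
Reverse: A=1 T=7 G=6 C=8 → Tm = 2·8 + 4·14 = 72°C.
|ΔTm| = |70 − 72| = 2°C, ≤ 4°C.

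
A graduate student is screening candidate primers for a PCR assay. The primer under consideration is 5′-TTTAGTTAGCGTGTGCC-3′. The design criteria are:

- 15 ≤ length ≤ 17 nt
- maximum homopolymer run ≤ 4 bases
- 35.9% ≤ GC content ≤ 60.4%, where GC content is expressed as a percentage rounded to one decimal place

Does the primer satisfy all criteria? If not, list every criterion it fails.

Meets all criteria.

Base counts: A=2, T=7, G=5, C=3 (length 17).
length: length 17 ✓
homopolymer run: longest run = 3 ✓
GC content: GC 8/17 = 47.1% ✓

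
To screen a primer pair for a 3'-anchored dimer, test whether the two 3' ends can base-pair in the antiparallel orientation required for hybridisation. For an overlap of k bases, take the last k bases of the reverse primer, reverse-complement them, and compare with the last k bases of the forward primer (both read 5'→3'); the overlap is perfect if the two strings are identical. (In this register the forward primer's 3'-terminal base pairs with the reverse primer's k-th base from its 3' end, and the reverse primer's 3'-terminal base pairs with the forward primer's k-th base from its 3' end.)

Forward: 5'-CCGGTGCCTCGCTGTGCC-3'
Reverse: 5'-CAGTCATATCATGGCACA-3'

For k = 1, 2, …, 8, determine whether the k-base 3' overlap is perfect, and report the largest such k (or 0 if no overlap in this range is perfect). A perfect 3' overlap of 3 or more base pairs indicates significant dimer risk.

Longest perfect overlap: 6 complementary base pairs; significant dimer risk (threshold 3).

Last 8 bases (5'→3') — forward …GCTGTGCC, reverse …ATGGCACA.
Reverse complement of the reverse primer's last 8 bases: TGTGCCAT; its first k bases are the reverse complement of the reverse primer's last k bases, so a perfect k-base overlap needs the forward primer's last k bases to equal them.
Comparing (forward last k vs required): k=1: C vs T ✗; k=2: CC vs TG ✗; k=3: GCC vs TGT ✗; k=4: TGCC vs TGTG ✗; k=5: GTGCC vs TGTGC ✗; k=6: TGTGCC vs TGTGCC ✓; k=7: CTGTGCC vs TGTGCCA ✗; k=8: GCTGTGCC vs TGTGCCAT ✗.
Only k = 6 is perfect, so the longest perfect 3' overlap is 6.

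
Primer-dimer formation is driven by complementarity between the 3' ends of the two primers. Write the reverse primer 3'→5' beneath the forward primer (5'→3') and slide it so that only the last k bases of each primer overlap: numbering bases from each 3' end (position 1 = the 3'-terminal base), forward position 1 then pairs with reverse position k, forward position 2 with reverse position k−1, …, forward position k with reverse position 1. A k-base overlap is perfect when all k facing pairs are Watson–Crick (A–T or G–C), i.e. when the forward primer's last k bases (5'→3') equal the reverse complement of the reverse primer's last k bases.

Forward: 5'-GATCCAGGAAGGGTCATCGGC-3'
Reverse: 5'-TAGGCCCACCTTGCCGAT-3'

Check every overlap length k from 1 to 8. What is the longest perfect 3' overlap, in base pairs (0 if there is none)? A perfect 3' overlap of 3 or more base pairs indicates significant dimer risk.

Longest perfect overlap: 6 complementary base pairs; significant dimer risk (threshold 3).

Last 8 bases (5'→3') — forward …TCATCGGC, reverse …TTGCCGAT.
Reverse complement of the reverse primer's last 8 bases: ATCGGCAA; its first k bases are the reverse complement of the reverse primer's last k bases, so a perfect k-base overlap needs the forward primer's last k bases to equal them.
Comparing (forward last k vs required): k=1: C vs A ✗; k=2: GC vs AT ✗; k=3: GGC vs ATC ✗; k=4: CGGC vs ATCG ✗; k=5: TCGGC vs ATCGG ✗; k=6: ATCGGC vs ATCGGC ✓; k=7: CATCGGC vs ATCGGCA ✗; k=8: TCATCGGC vs ATCGGCAA ✗.
Only k = 6 is perfect, so the longest perfect 3' overlap is 6.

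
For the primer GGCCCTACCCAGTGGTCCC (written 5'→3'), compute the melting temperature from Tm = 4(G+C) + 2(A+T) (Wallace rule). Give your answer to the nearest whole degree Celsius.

Base counts: A=2, T=3, G=5, C=9 (length 19).
Tm = 2·(2+3) + 4·(5+9) = 2·5 + 4·14 = 10 + 56 = 66°C.

66°C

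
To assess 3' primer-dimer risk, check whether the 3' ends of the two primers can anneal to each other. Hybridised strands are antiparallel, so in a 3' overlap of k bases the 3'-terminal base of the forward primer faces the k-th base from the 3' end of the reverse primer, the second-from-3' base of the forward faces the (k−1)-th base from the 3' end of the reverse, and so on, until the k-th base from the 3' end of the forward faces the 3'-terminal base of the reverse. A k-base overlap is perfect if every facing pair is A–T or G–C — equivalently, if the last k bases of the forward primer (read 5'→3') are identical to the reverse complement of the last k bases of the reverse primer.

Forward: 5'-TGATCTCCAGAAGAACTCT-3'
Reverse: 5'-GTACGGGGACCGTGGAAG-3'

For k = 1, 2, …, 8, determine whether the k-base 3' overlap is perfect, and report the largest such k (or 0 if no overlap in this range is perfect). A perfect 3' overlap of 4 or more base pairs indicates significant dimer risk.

Last 8 bases (5'→3') — forward …AGAACTCT, reverse …CGTGGAAG.
Reverse complement of the reverse primer's last 8 bases: CTTCCACG; its first k bases are the reverse complement of the reverse primer's last k bases, so a perfect k-base overlap needs the forward primer's last k bases to equal them.
Comparing (forward last k vs required): k=1: T vs C ✗; k=2: CT vs CT ✓; k=3: TCT vs CTT ✗; k=4: CTCT vs CTTC ✗; k=5: ACTCT vs CTTCC ✗; k=6: AACTCT vs CTTCCA ✗; k=7: GAACTCT vs CTTCCAC ✗; k=8: AGAACTCT vs CTTCCACG ✗.
Only k = 2 is perfect, so the longest perfect 3' overlap is 2.

Longest perfect overlap: 2 complementary base pairs; below the dimer-risk threshold (threshold 4).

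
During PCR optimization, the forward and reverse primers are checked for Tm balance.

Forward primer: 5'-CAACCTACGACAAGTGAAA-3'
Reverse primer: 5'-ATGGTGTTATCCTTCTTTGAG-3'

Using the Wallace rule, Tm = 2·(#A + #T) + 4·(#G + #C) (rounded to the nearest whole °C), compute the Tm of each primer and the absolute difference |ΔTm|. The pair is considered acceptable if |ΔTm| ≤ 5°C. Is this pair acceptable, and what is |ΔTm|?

Forward: A=9 T=2 G=3 C=5 → Tm = 2·11 + 4·8 = 54°C.
Reverse: A=3 T=10 G=5 C=3 → Tm = 2·13 + 4·8 = 58°C.
|ΔTm| = |54 − 58| = 4°C, ≤ 5°C.

|ΔTm| = 4°C; the pair is acceptable.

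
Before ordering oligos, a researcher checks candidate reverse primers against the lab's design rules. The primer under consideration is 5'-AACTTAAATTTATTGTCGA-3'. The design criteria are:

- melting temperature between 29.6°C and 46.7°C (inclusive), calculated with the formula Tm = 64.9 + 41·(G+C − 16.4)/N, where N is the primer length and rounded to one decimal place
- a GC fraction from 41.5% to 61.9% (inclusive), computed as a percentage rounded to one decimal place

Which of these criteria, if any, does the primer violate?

Base counts: A=7, T=8, G=2, C=2 (length 19).
Tm: Tm = 64.9 + 41·(4 − 16.4)/19 = 38.1°C ✓
GC content: GC 4/19 = 21.1%, outside 41.5–61.9% ✗

Fails: GC content.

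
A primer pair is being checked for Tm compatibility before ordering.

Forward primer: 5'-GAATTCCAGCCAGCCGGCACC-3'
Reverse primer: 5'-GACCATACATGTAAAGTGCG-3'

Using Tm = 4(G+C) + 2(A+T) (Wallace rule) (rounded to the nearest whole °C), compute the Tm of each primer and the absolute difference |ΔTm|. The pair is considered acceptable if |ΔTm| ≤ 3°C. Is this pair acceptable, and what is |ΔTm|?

Forward: A=5 T=2 G=5 C=9 → Tm = 2·7 + 4·14 = 70°C.
Reverse: A=7 T=4 G=5 C=4 → Tm = 2·11 + 4·9 = 58°C.
|ΔTm| = |70 − 58| = 12°C, > 3°C.

|ΔTm| = 12°C; the pair is not acceptable.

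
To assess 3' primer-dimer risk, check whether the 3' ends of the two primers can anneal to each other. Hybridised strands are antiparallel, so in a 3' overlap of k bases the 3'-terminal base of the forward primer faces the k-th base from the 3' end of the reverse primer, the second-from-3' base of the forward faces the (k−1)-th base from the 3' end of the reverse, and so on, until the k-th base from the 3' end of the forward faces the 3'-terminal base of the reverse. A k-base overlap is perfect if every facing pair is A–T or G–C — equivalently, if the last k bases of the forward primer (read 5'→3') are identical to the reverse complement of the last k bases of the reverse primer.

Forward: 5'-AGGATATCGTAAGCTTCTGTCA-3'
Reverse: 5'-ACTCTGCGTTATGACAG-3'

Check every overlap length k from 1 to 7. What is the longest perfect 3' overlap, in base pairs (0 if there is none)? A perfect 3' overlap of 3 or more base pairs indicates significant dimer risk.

Last 7 bases (5'→3') — forward …TCTGTCA, reverse …ATGACAG.
Reverse complement of the reverse primer's last 7 bases: CTGTCAT; its first k bases are the reverse complement of the reverse primer's last k bases, so a perfect k-base overlap needs the forward primer's last k bases to equal them.
Comparing (forward last k vs required): k=1: A vs C ✗; k=2: CA vs CT ✗; k=3: TCA vs CTG ✗; k=4: GTCA vs CTGT ✗; k=5: TGTCA vs CTGTC ✗; k=6: CTGTCA vs CTGTCA ✓; k=7: TCTGTCA vs CTGTCAT ✗.
Only k = 6 is perfect, so the longest perfect 3' overlap is 6.

Longest perfect overlap: 6 complementary base pairs; significant dimer risk (threshold 3).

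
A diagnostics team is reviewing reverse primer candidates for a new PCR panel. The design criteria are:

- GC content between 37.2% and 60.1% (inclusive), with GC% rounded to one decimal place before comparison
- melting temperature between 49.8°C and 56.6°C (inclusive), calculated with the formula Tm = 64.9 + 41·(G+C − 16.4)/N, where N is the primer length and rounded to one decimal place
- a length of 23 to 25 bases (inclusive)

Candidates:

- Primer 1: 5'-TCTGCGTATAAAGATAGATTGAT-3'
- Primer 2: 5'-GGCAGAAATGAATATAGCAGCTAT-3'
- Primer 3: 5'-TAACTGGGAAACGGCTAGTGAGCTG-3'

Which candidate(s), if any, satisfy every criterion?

Primer 2 only.

Primer 1 (23 nt, A=8 T=8 G=5 C=2): GC 7/23 = 30.4%, outside 37.2–60.1% ✗; Tm = 64.9 + 41·(7 − 16.4)/23 = 48.1°C, outside 49.8–56.6°C ✗; length 23 ✓ — fails.
Primer 2 (24 nt, A=10 T=5 G=6 C=3): GC 9/24 = 37.5% ✓; Tm = 64.9 + 41·(9 − 16.4)/24 = 52.3°C ✓; length 24 ✓ — passes.
Primer 3 (25 nt, A=7 T=5 G=9 C=4): GC 13/25 = 52.0% ✓; Tm = 64.9 + 41·(13 − 16.4)/25 = 59.3°C, outside 49.8–56.6°C ✗; length 25 ✓ — fails.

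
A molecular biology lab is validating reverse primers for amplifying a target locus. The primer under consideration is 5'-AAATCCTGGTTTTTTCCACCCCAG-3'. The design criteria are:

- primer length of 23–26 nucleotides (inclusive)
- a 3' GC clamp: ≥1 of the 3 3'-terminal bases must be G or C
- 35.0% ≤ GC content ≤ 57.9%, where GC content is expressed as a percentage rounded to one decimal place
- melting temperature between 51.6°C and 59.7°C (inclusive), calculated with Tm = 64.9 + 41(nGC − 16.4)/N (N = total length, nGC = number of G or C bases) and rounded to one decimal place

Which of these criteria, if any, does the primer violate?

Base counts: A=5, T=8, G=3, C=8 (length 24).
length: length 24 ✓
GC clamp: 3' end CAG has 2 G/C ✓
GC content: GC 11/24 = 45.8% ✓
Tm: Tm = 64.9 + 41·(11 − 16.4)/24 = 55.7°C ✓

Meets all criteria.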